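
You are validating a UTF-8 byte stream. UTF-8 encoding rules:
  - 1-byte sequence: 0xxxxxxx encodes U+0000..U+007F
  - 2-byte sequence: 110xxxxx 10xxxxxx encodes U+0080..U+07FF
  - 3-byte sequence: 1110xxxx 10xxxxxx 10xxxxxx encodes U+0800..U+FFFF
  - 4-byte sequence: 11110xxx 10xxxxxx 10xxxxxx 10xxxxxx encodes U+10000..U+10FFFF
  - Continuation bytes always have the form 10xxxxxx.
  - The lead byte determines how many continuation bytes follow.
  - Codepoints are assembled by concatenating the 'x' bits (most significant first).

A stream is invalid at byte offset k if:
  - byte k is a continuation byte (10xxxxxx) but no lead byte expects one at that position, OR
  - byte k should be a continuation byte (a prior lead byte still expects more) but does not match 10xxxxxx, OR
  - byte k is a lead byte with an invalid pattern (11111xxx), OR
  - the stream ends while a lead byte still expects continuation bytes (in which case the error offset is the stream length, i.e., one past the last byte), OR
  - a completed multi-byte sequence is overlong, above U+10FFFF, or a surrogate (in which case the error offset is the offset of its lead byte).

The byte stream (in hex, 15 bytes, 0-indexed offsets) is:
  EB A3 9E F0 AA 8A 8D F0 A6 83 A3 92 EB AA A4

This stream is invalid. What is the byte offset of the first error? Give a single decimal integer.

Answer: 11

Derivation:
Byte[0]=EB: 3-byte lead, need 2 cont bytes. acc=0xB
Byte[1]=A3: continuation. acc=(acc<<6)|0x23=0x2E3
Byte[2]=9E: continuation. acc=(acc<<6)|0x1E=0xB8DE
Completed: cp=U+B8DE (starts at byte 0)
Byte[3]=F0: 4-byte lead, need 3 cont bytes. acc=0x0
Byte[4]=AA: continuation. acc=(acc<<6)|0x2A=0x2A
Byte[5]=8A: continuation. acc=(acc<<6)|0x0A=0xA8A
Byte[6]=8D: continuation. acc=(acc<<6)|0x0D=0x2A28D
Completed: cp=U+2A28D (starts at byte 3)
Byte[7]=F0: 4-byte lead, need 3 cont bytes. acc=0x0
Byte[8]=A6: continuation. acc=(acc<<6)|0x26=0x26
Byte[9]=83: continuation. acc=(acc<<6)|0x03=0x983
Byte[10]=A3: continuation. acc=(acc<<6)|0x23=0x260E3
Completed: cp=U+260E3 (starts at byte 7)
Byte[11]=92: INVALID lead byte (not 0xxx/110x/1110/11110)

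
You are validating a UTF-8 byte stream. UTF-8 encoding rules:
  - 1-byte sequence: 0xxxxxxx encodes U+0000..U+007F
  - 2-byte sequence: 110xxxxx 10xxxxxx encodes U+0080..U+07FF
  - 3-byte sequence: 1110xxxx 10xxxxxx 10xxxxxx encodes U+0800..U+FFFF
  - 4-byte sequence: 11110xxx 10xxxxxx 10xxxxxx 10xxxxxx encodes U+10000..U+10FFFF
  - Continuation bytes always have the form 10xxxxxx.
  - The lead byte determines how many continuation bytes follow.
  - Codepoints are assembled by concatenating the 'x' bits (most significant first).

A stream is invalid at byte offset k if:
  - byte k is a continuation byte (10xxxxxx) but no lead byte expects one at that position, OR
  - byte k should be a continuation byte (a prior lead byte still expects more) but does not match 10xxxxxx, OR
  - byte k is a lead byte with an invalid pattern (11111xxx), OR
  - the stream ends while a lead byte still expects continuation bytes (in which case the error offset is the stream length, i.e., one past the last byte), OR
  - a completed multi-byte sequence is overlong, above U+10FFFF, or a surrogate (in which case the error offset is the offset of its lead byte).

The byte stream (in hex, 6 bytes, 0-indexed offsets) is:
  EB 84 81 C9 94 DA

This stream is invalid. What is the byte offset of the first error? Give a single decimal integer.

Answer: 6

Derivation:
Byte[0]=EB: 3-byte lead, need 2 cont bytes. acc=0xB
Byte[1]=84: continuation. acc=(acc<<6)|0x04=0x2C4
Byte[2]=81: continuation. acc=(acc<<6)|0x01=0xB101
Completed: cp=U+B101 (starts at byte 0)
Byte[3]=C9: 2-byte lead, need 1 cont bytes. acc=0x9
Byte[4]=94: continuation. acc=(acc<<6)|0x14=0x254
Completed: cp=U+0254 (starts at byte 3)
Byte[5]=DA: 2-byte lead, need 1 cont bytes. acc=0x1A
Byte[6]: stream ended, expected continuation. INVALID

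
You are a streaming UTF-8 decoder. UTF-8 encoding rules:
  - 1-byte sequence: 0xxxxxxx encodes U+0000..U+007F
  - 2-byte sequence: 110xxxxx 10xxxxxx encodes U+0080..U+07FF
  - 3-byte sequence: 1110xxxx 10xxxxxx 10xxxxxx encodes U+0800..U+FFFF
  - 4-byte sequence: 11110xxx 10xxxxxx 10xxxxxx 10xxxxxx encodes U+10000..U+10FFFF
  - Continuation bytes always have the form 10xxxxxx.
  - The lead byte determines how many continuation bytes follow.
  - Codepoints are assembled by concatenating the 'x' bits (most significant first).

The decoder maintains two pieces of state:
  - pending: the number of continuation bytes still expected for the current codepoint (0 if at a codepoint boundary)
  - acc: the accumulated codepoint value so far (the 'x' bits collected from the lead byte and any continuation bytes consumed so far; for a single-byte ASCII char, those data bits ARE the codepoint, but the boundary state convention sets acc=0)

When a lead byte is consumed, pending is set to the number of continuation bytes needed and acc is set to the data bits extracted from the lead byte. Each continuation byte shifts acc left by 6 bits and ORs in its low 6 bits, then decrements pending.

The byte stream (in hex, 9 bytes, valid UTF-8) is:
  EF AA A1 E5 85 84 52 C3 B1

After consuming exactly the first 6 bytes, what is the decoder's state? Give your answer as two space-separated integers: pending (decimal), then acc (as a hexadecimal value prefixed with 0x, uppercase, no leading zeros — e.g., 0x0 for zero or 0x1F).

Answer: 0 0x5144

Derivation:
Byte[0]=EF: 3-byte lead. pending=2, acc=0xF
Byte[1]=AA: continuation. acc=(acc<<6)|0x2A=0x3EA, pending=1
Byte[2]=A1: continuation. acc=(acc<<6)|0x21=0xFAA1, pending=0
Byte[3]=E5: 3-byte lead. pending=2, acc=0x5
Byte[4]=85: continuation. acc=(acc<<6)|0x05=0x145, pending=1
Byte[5]=84: continuation. acc=(acc<<6)|0x04=0x5144, pending=0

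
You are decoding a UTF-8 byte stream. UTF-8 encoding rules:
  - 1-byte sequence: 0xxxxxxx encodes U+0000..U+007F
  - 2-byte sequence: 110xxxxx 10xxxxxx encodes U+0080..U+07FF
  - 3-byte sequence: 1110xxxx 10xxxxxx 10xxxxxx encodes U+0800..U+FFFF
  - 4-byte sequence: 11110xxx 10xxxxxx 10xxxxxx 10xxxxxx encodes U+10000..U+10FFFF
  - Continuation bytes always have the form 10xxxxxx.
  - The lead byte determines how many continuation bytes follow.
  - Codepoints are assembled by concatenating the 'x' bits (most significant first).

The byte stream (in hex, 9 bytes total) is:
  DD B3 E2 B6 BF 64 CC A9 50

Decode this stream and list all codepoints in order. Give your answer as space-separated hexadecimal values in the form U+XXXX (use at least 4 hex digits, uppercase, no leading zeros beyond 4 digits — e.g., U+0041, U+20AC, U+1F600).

Byte[0]=DD: 2-byte lead, need 1 cont bytes. acc=0x1D
Byte[1]=B3: continuation. acc=(acc<<6)|0x33=0x773
Completed: cp=U+0773 (starts at byte 0)
Byte[2]=E2: 3-byte lead, need 2 cont bytes. acc=0x2
Byte[3]=B6: continuation. acc=(acc<<6)|0x36=0xB6
Byte[4]=BF: continuation. acc=(acc<<6)|0x3F=0x2DBF
Completed: cp=U+2DBF (starts at byte 2)
Byte[5]=64: 1-byte ASCII. cp=U+0064
Byte[6]=CC: 2-byte lead, need 1 cont bytes. acc=0xC
Byte[7]=A9: continuation. acc=(acc<<6)|0x29=0x329
Completed: cp=U+0329 (starts at byte 6)
Byte[8]=50: 1-byte ASCII. cp=U+0050

Answer: U+0773 U+2DBF U+0064 U+0329 U+0050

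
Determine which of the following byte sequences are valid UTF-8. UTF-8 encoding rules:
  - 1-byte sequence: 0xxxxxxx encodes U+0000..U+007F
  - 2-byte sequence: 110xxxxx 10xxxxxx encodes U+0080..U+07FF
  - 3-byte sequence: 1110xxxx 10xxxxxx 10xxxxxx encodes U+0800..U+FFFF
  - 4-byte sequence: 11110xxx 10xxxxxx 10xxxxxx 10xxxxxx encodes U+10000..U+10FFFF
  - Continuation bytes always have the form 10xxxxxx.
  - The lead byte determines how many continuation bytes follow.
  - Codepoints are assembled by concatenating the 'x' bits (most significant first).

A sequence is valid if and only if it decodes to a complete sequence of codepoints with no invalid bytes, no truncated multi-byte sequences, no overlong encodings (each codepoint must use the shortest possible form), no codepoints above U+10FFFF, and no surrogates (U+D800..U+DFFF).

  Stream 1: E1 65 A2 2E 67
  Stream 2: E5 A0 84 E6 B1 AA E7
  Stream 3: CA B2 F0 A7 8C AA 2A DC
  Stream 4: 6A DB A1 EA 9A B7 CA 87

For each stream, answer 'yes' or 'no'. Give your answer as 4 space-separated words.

Stream 1: error at byte offset 1. INVALID
Stream 2: error at byte offset 7. INVALID
Stream 3: error at byte offset 8. INVALID
Stream 4: decodes cleanly. VALID

Answer: no no no yes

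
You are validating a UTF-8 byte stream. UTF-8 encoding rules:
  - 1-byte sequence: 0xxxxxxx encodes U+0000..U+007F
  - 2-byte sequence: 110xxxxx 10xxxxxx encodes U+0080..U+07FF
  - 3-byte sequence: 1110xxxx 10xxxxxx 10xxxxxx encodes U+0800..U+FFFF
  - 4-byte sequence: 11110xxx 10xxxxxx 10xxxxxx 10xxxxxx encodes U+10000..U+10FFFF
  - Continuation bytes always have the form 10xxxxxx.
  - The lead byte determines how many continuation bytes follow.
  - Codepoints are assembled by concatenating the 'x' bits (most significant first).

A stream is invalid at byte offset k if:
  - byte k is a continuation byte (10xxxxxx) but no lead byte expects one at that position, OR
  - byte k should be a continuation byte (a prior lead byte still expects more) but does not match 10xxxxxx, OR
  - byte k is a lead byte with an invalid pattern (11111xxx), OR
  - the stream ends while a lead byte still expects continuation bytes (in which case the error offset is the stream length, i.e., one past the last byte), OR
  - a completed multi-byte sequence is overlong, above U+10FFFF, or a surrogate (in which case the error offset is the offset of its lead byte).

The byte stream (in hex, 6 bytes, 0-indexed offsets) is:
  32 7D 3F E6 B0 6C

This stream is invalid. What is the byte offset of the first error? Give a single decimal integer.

Answer: 5

Derivation:
Byte[0]=32: 1-byte ASCII. cp=U+0032
Byte[1]=7D: 1-byte ASCII. cp=U+007D
Byte[2]=3F: 1-byte ASCII. cp=U+003F
Byte[3]=E6: 3-byte lead, need 2 cont bytes. acc=0x6
Byte[4]=B0: continuation. acc=(acc<<6)|0x30=0x1B0
Byte[5]=6C: expected 10xxxxxx continuation. INVALID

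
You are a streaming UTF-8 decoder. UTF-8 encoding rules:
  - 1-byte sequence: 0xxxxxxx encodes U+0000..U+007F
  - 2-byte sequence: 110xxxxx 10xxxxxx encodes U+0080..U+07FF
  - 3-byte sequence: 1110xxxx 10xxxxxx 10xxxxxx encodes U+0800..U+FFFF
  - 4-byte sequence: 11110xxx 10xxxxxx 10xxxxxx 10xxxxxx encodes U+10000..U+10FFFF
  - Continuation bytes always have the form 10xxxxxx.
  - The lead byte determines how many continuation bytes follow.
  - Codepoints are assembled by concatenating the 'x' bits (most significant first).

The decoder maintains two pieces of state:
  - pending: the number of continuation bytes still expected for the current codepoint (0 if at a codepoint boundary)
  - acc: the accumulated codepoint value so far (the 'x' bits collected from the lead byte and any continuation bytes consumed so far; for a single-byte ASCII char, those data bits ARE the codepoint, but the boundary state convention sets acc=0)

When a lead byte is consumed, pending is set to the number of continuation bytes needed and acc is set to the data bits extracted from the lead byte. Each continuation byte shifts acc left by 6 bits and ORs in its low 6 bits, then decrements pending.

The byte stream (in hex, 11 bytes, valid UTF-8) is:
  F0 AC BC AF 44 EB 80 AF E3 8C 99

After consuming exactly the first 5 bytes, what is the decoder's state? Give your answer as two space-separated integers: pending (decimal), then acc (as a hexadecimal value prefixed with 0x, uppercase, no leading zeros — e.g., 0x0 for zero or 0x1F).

Byte[0]=F0: 4-byte lead. pending=3, acc=0x0
Byte[1]=AC: continuation. acc=(acc<<6)|0x2C=0x2C, pending=2
Byte[2]=BC: continuation. acc=(acc<<6)|0x3C=0xB3C, pending=1
Byte[3]=AF: continuation. acc=(acc<<6)|0x2F=0x2CF2F, pending=0
Byte[4]=44: 1-byte. pending=0, acc=0x0

Answer: 0 0x0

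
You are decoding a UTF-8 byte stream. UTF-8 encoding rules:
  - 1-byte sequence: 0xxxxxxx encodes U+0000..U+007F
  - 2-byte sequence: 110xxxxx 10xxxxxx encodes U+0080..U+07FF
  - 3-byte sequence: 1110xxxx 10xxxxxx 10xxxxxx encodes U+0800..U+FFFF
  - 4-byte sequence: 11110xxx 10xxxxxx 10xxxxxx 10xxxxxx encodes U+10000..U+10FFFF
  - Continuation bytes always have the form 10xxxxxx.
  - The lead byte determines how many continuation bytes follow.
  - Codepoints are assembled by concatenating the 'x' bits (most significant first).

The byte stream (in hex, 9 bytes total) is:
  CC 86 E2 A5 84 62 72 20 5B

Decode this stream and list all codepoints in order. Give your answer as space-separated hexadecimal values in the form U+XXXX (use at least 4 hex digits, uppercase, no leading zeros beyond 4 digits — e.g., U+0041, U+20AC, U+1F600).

Answer: U+0306 U+2944 U+0062 U+0072 U+0020 U+005B

Derivation:
Byte[0]=CC: 2-byte lead, need 1 cont bytes. acc=0xC
Byte[1]=86: continuation. acc=(acc<<6)|0x06=0x306
Completed: cp=U+0306 (starts at byte 0)
Byte[2]=E2: 3-byte lead, need 2 cont bytes. acc=0x2
Byte[3]=A5: continuation. acc=(acc<<6)|0x25=0xA5
Byte[4]=84: continuation. acc=(acc<<6)|0x04=0x2944
Completed: cp=U+2944 (starts at byte 2)
Byte[5]=62: 1-byte ASCII. cp=U+0062
Byte[6]=72: 1-byte ASCII. cp=U+0072
Byte[7]=20: 1-byte ASCII. cp=U+0020
Byte[8]=5B: 1-byte ASCII. cp=U+005B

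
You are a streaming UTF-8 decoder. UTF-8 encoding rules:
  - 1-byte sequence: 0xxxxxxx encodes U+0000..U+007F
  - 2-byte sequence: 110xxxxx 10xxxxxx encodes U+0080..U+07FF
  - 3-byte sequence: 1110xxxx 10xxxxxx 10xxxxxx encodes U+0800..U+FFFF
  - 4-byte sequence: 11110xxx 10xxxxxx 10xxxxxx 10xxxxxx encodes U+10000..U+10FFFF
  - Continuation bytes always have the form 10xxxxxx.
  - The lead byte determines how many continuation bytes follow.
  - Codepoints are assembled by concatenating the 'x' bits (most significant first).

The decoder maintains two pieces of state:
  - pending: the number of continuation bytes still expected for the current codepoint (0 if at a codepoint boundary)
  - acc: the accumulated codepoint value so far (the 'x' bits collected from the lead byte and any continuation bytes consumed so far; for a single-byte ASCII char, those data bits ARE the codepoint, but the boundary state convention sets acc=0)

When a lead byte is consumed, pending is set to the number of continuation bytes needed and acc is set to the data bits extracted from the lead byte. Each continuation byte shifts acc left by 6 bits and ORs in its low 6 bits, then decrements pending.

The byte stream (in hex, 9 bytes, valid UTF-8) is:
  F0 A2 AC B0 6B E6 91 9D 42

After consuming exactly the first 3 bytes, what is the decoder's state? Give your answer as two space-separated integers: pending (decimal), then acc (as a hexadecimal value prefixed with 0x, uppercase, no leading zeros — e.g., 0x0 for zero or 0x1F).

Answer: 1 0x8AC

Derivation:
Byte[0]=F0: 4-byte lead. pending=3, acc=0x0
Byte[1]=A2: continuation. acc=(acc<<6)|0x22=0x22, pending=2
Byte[2]=AC: continuation. acc=(acc<<6)|0x2C=0x8AC, pending=1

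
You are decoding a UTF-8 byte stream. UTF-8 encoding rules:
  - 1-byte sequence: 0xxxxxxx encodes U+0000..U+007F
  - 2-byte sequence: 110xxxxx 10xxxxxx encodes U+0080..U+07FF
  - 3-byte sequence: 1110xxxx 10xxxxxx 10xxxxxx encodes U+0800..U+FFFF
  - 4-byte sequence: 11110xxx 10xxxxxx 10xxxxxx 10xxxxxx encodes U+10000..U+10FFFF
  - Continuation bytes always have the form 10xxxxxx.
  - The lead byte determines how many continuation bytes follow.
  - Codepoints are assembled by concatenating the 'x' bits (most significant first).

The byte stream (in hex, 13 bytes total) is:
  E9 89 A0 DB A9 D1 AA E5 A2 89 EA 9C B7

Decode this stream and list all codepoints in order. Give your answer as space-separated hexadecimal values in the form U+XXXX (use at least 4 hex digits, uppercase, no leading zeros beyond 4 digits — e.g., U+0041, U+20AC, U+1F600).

Answer: U+9260 U+06E9 U+046A U+5889 U+A737

Derivation:
Byte[0]=E9: 3-byte lead, need 2 cont bytes. acc=0x9
Byte[1]=89: continuation. acc=(acc<<6)|0x09=0x249
Byte[2]=A0: continuation. acc=(acc<<6)|0x20=0x9260
Completed: cp=U+9260 (starts at byte 0)
Byte[3]=DB: 2-byte lead, need 1 cont bytes. acc=0x1B
Byte[4]=A9: continuation. acc=(acc<<6)|0x29=0x6E9
Completed: cp=U+06E9 (starts at byte 3)
Byte[5]=D1: 2-byte lead, need 1 cont bytes. acc=0x11
Byte[6]=AA: continuation. acc=(acc<<6)|0x2A=0x46A
Completed: cp=U+046A (starts at byte 5)
Byte[7]=E5: 3-byte lead, need 2 cont bytes. acc=0x5
Byte[8]=A2: continuation. acc=(acc<<6)|0x22=0x162
Byte[9]=89: continuation. acc=(acc<<6)|0x09=0x5889
Completed: cp=U+5889 (starts at byte 7)
Byte[10]=EA: 3-byte lead, need 2 cont bytes. acc=0xA
Byte[11]=9C: continuation. acc=(acc<<6)|0x1C=0x29C
Byte[12]=B7: continuation. acc=(acc<<6)|0x37=0xA737
Completed: cp=U+A737 (starts at byte 10)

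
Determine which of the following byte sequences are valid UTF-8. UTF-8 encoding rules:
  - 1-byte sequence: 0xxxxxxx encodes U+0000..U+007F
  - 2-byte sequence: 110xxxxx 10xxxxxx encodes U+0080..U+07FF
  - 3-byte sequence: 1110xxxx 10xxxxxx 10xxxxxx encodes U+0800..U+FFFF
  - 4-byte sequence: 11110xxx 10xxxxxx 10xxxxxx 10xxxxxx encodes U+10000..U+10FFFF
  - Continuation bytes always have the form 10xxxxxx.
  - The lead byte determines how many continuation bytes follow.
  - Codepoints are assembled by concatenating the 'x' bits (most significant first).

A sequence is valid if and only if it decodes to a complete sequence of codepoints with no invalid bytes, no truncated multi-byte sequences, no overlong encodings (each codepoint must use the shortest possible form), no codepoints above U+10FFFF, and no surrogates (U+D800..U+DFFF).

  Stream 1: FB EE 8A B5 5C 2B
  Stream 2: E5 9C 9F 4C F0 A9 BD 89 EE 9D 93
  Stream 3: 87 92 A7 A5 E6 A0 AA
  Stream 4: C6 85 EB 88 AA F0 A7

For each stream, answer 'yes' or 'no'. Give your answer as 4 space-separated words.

Stream 1: error at byte offset 0. INVALID
Stream 2: decodes cleanly. VALID
Stream 3: error at byte offset 0. INVALID
Stream 4: error at byte offset 7. INVALID

Answer: no yes no no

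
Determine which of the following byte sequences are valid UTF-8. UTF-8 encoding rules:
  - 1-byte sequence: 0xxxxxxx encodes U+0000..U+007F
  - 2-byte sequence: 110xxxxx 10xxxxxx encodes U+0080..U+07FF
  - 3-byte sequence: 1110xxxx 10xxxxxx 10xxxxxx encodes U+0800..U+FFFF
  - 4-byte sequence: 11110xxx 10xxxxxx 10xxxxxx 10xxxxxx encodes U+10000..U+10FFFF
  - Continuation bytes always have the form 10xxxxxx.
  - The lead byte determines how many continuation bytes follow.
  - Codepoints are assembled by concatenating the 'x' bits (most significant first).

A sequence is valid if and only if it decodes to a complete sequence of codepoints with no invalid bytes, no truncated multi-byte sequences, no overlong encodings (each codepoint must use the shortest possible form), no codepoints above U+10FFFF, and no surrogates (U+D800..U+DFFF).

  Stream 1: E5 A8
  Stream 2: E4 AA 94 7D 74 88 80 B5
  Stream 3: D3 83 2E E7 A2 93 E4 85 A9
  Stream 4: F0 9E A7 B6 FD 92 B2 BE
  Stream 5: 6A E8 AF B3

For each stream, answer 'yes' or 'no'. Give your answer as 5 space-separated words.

Stream 1: error at byte offset 2. INVALID
Stream 2: error at byte offset 5. INVALID
Stream 3: decodes cleanly. VALID
Stream 4: error at byte offset 4. INVALID
Stream 5: decodes cleanly. VALID

Answer: no no yes no yes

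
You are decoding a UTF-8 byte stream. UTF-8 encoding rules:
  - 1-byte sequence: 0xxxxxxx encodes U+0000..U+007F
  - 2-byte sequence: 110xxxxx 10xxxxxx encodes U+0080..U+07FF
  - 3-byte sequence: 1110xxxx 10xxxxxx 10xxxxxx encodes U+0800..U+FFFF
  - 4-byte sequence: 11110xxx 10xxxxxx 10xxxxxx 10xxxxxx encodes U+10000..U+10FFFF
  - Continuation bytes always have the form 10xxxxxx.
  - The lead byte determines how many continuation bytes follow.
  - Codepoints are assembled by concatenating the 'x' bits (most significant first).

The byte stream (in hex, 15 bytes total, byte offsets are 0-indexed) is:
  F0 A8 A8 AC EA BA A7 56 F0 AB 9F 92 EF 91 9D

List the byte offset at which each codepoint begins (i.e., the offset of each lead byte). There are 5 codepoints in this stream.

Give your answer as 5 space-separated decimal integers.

Byte[0]=F0: 4-byte lead, need 3 cont bytes. acc=0x0
Byte[1]=A8: continuation. acc=(acc<<6)|0x28=0x28
Byte[2]=A8: continuation. acc=(acc<<6)|0x28=0xA28
Byte[3]=AC: continuation. acc=(acc<<6)|0x2C=0x28A2C
Completed: cp=U+28A2C (starts at byte 0)
Byte[4]=EA: 3-byte lead, need 2 cont bytes. acc=0xA
Byte[5]=BA: continuation. acc=(acc<<6)|0x3A=0x2BA
Byte[6]=A7: continuation. acc=(acc<<6)|0x27=0xAEA7
Completed: cp=U+AEA7 (starts at byte 4)
Byte[7]=56: 1-byte ASCII. cp=U+0056
Byte[8]=F0: 4-byte lead, need 3 cont bytes. acc=0x0
Byte[9]=AB: continuation. acc=(acc<<6)|0x2B=0x2B
Byte[10]=9F: continuation. acc=(acc<<6)|0x1F=0xADF
Byte[11]=92: continuation. acc=(acc<<6)|0x12=0x2B7D2
Completed: cp=U+2B7D2 (starts at byte 8)
Byte[12]=EF: 3-byte lead, need 2 cont bytes. acc=0xF
Byte[13]=91: continuation. acc=(acc<<6)|0x11=0x3D1
Byte[14]=9D: continuation. acc=(acc<<6)|0x1D=0xF45D
Completed: cp=U+F45D (starts at byte 12)

Answer: 0 4 7 8 12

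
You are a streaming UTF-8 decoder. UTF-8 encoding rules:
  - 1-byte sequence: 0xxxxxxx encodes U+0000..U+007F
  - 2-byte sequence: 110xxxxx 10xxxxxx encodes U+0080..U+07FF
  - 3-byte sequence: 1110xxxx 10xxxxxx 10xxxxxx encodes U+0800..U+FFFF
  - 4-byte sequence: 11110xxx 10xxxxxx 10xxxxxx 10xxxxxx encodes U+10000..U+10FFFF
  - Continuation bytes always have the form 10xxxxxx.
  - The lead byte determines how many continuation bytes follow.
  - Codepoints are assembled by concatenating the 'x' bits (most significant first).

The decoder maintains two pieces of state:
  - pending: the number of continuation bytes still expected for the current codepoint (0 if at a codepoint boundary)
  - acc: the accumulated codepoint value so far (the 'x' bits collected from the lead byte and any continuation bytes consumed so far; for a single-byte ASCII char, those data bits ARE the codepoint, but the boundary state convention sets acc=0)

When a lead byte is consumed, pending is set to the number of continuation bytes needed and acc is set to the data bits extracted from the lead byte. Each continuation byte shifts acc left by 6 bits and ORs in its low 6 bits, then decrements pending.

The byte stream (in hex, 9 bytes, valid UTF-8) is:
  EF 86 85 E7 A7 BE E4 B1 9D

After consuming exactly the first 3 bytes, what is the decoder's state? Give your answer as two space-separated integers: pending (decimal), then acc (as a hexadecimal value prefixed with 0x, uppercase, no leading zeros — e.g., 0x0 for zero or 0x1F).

Byte[0]=EF: 3-byte lead. pending=2, acc=0xF
Byte[1]=86: continuation. acc=(acc<<6)|0x06=0x3C6, pending=1
Byte[2]=85: continuation. acc=(acc<<6)|0x05=0xF185, pending=0

Answer: 0 0xF185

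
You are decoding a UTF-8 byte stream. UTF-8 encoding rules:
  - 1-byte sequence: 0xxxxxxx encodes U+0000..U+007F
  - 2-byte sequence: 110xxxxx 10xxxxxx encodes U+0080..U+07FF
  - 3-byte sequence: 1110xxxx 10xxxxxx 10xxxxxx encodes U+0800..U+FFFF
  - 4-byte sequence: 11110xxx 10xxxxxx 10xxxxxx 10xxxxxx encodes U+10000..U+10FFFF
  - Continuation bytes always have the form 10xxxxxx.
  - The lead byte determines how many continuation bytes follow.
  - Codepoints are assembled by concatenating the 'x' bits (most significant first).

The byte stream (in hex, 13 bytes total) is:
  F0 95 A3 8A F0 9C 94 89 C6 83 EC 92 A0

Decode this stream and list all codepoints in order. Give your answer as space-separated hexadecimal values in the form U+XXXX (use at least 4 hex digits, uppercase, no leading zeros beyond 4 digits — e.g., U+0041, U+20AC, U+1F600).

Answer: U+158CA U+1C509 U+0183 U+C4A0

Derivation:
Byte[0]=F0: 4-byte lead, need 3 cont bytes. acc=0x0
Byte[1]=95: continuation. acc=(acc<<6)|0x15=0x15
Byte[2]=A3: continuation. acc=(acc<<6)|0x23=0x563
Byte[3]=8A: continuation. acc=(acc<<6)|0x0A=0x158CA
Completed: cp=U+158CA (starts at byte 0)
Byte[4]=F0: 4-byte lead, need 3 cont bytes. acc=0x0
Byte[5]=9C: continuation. acc=(acc<<6)|0x1C=0x1C
Byte[6]=94: continuation. acc=(acc<<6)|0x14=0x714
Byte[7]=89: continuation. acc=(acc<<6)|0x09=0x1C509
Completed: cp=U+1C509 (starts at byte 4)
Byte[8]=C6: 2-byte lead, need 1 cont bytes. acc=0x6
Byte[9]=83: continuation. acc=(acc<<6)|0x03=0x183
Completed: cp=U+0183 (starts at byte 8)
Byte[10]=EC: 3-byte lead, need 2 cont bytes. acc=0xC
Byte[11]=92: continuation. acc=(acc<<6)|0x12=0x312
Byte[12]=A0: continuation. acc=(acc<<6)|0x20=0xC4A0
Completed: cp=U+C4A0 (starts at byte 10)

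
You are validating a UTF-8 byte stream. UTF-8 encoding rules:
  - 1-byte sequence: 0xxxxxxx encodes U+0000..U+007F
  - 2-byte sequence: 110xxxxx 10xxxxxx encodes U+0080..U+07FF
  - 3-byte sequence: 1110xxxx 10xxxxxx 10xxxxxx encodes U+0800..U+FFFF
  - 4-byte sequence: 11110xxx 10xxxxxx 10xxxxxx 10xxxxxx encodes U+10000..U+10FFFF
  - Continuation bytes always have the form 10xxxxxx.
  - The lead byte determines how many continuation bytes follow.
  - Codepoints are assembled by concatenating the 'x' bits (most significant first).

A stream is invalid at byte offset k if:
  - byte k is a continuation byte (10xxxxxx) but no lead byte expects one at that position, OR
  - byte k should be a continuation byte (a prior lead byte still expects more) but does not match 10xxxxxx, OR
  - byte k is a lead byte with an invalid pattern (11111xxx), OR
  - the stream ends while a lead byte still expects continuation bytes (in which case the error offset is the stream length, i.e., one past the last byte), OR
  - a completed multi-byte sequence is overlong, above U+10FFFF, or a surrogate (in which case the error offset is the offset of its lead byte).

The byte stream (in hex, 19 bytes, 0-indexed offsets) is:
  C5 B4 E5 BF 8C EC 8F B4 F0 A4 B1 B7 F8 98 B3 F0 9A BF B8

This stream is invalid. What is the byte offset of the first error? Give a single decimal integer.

Byte[0]=C5: 2-byte lead, need 1 cont bytes. acc=0x5
Byte[1]=B4: continuation. acc=(acc<<6)|0x34=0x174
Completed: cp=U+0174 (starts at byte 0)
Byte[2]=E5: 3-byte lead, need 2 cont bytes. acc=0x5
Byte[3]=BF: continuation. acc=(acc<<6)|0x3F=0x17F
Byte[4]=8C: continuation. acc=(acc<<6)|0x0C=0x5FCC
Completed: cp=U+5FCC (starts at byte 2)
Byte[5]=EC: 3-byte lead, need 2 cont bytes. acc=0xC
Byte[6]=8F: continuation. acc=(acc<<6)|0x0F=0x30F
Byte[7]=B4: continuation. acc=(acc<<6)|0x34=0xC3F4
Completed: cp=U+C3F4 (starts at byte 5)
Byte[8]=F0: 4-byte lead, need 3 cont bytes. acc=0x0
Byte[9]=A4: continuation. acc=(acc<<6)|0x24=0x24
Byte[10]=B1: continuation. acc=(acc<<6)|0x31=0x931
Byte[11]=B7: continuation. acc=(acc<<6)|0x37=0x24C77
Completed: cp=U+24C77 (starts at byte 8)
Byte[12]=F8: INVALID lead byte (not 0xxx/110x/1110/11110)

Answer: 12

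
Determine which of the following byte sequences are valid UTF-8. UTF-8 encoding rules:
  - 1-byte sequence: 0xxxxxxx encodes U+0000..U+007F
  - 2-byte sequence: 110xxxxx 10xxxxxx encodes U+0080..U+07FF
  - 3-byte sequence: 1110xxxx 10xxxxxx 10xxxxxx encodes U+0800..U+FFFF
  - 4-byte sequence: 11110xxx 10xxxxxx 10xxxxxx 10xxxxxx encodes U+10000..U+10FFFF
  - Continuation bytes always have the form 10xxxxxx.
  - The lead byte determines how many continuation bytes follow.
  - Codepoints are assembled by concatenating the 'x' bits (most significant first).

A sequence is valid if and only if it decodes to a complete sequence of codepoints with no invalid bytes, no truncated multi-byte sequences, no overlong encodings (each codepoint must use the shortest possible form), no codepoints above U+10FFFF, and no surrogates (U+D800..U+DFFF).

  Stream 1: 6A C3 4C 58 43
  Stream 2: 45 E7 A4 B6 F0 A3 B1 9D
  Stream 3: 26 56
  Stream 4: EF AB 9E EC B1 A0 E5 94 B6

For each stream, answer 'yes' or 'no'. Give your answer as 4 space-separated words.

Answer: no yes yes yes

Derivation:
Stream 1: error at byte offset 2. INVALID
Stream 2: decodes cleanly. VALID
Stream 3: decodes cleanly. VALID
Stream 4: decodes cleanly. VALID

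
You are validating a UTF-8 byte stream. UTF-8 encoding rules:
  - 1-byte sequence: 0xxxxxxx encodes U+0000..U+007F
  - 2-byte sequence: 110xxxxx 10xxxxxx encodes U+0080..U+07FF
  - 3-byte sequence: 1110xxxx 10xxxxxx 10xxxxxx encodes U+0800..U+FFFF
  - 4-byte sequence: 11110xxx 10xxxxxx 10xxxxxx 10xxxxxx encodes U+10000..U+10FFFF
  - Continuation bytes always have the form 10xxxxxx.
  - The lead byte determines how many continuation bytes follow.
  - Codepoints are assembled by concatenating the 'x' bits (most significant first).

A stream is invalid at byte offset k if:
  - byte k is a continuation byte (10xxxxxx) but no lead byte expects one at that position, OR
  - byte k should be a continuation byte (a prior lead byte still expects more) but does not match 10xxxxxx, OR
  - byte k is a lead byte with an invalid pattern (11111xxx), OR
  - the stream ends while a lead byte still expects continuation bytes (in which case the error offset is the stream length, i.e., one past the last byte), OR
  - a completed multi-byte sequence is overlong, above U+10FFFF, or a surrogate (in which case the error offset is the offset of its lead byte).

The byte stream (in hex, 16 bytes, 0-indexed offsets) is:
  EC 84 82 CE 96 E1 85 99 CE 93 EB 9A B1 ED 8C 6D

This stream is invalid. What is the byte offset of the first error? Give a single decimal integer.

Byte[0]=EC: 3-byte lead, need 2 cont bytes. acc=0xC
Byte[1]=84: continuation. acc=(acc<<6)|0x04=0x304
Byte[2]=82: continuation. acc=(acc<<6)|0x02=0xC102
Completed: cp=U+C102 (starts at byte 0)
Byte[3]=CE: 2-byte lead, need 1 cont bytes. acc=0xE
Byte[4]=96: continuation. acc=(acc<<6)|0x16=0x396
Completed: cp=U+0396 (starts at byte 3)
Byte[5]=E1: 3-byte lead, need 2 cont bytes. acc=0x1
Byte[6]=85: continuation. acc=(acc<<6)|0x05=0x45
Byte[7]=99: continuation. acc=(acc<<6)|0x19=0x1159
Completed: cp=U+1159 (starts at byte 5)
Byte[8]=CE: 2-byte lead, need 1 cont bytes. acc=0xE
Byte[9]=93: continuation. acc=(acc<<6)|0x13=0x393
Completed: cp=U+0393 (starts at byte 8)
Byte[10]=EB: 3-byte lead, need 2 cont bytes. acc=0xB
Byte[11]=9A: continuation. acc=(acc<<6)|0x1A=0x2DA
Byte[12]=B1: continuation. acc=(acc<<6)|0x31=0xB6B1
Completed: cp=U+B6B1 (starts at byte 10)
Byte[13]=ED: 3-byte lead, need 2 cont bytes. acc=0xD
Byte[14]=8C: continuation. acc=(acc<<6)|0x0C=0x34C
Byte[15]=6D: expected 10xxxxxx continuation. INVALID

Answer: 15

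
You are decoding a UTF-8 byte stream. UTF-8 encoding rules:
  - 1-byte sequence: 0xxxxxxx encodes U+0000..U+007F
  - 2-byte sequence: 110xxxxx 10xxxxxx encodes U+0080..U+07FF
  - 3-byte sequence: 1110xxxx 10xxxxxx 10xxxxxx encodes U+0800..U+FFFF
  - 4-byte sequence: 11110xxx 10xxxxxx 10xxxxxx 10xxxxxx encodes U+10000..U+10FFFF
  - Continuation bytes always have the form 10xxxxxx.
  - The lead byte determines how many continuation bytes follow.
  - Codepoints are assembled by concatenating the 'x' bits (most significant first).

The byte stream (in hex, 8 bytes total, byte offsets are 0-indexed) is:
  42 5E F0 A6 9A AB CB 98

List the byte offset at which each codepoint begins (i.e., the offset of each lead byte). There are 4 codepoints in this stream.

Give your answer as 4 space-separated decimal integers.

Byte[0]=42: 1-byte ASCII. cp=U+0042
Byte[1]=5E: 1-byte ASCII. cp=U+005E
Byte[2]=F0: 4-byte lead, need 3 cont bytes. acc=0x0
Byte[3]=A6: continuation. acc=(acc<<6)|0x26=0x26
Byte[4]=9A: continuation. acc=(acc<<6)|0x1A=0x99A
Byte[5]=AB: continuation. acc=(acc<<6)|0x2B=0x266AB
Completed: cp=U+266AB (starts at byte 2)
Byte[6]=CB: 2-byte lead, need 1 cont bytes. acc=0xB
Byte[7]=98: continuation. acc=(acc<<6)|0x18=0x2D8
Completed: cp=U+02D8 (starts at byte 6)

Answer: 0 1 2 6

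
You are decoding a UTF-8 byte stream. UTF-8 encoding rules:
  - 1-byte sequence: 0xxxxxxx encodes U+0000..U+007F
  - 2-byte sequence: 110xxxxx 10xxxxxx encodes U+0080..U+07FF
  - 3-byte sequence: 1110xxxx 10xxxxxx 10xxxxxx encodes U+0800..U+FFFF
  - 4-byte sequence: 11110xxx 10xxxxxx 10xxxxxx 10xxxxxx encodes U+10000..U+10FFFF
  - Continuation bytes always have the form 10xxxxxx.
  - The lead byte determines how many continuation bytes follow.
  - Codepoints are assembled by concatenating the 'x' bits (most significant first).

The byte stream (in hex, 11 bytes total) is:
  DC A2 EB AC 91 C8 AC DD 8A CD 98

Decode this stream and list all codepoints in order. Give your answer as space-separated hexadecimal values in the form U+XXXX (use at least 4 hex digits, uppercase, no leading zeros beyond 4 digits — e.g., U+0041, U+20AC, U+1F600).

Answer: U+0722 U+BB11 U+022C U+074A U+0358

Derivation:
Byte[0]=DC: 2-byte lead, need 1 cont bytes. acc=0x1C
Byte[1]=A2: continuation. acc=(acc<<6)|0x22=0x722
Completed: cp=U+0722 (starts at byte 0)
Byte[2]=EB: 3-byte lead, need 2 cont bytes. acc=0xB
Byte[3]=AC: continuation. acc=(acc<<6)|0x2C=0x2EC
Byte[4]=91: continuation. acc=(acc<<6)|0x11=0xBB11
Completed: cp=U+BB11 (starts at byte 2)
Byte[5]=C8: 2-byte lead, need 1 cont bytes. acc=0x8
Byte[6]=AC: continuation. acc=(acc<<6)|0x2C=0x22C
Completed: cp=U+022C (starts at byte 5)
Byte[7]=DD: 2-byte lead, need 1 cont bytes. acc=0x1D
Byte[8]=8A: continuation. acc=(acc<<6)|0x0A=0x74A
Completed: cp=U+074A (starts at byte 7)
Byte[9]=CD: 2-byte lead, need 1 cont bytes. acc=0xD
Byte[10]=98: continuation. acc=(acc<<6)|0x18=0x358
Completed: cp=U+0358 (starts at byte 9)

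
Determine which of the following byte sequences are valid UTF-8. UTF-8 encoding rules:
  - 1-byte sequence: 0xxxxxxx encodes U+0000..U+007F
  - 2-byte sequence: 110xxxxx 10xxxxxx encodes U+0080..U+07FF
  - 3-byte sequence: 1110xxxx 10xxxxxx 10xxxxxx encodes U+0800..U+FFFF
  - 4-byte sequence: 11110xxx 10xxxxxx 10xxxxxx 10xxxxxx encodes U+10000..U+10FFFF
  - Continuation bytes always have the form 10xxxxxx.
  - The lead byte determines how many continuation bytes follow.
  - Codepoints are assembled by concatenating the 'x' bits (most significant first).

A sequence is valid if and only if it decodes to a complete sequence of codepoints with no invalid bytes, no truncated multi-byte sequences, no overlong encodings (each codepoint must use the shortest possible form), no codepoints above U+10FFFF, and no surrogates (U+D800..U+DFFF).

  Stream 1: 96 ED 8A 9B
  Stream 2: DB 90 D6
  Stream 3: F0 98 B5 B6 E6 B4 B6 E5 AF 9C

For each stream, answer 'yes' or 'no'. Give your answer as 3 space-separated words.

Answer: no no yes

Derivation:
Stream 1: error at byte offset 0. INVALID
Stream 2: error at byte offset 3. INVALID
Stream 3: decodes cleanly. VALID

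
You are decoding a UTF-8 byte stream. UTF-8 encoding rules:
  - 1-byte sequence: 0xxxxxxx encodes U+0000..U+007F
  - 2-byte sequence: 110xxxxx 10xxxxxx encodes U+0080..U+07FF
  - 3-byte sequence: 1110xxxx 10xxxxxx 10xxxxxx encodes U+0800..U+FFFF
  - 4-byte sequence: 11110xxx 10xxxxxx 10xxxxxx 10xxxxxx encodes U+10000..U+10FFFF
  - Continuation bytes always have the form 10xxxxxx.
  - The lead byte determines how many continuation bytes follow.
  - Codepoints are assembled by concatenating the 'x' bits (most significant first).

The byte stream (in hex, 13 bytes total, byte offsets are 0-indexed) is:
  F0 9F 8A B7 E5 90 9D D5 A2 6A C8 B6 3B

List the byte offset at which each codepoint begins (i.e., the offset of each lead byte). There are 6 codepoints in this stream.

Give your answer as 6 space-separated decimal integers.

Byte[0]=F0: 4-byte lead, need 3 cont bytes. acc=0x0
Byte[1]=9F: continuation. acc=(acc<<6)|0x1F=0x1F
Byte[2]=8A: continuation. acc=(acc<<6)|0x0A=0x7CA
Byte[3]=B7: continuation. acc=(acc<<6)|0x37=0x1F2B7
Completed: cp=U+1F2B7 (starts at byte 0)
Byte[4]=E5: 3-byte lead, need 2 cont bytes. acc=0x5
Byte[5]=90: continuation. acc=(acc<<6)|0x10=0x150
Byte[6]=9D: continuation. acc=(acc<<6)|0x1D=0x541D
Completed: cp=U+541D (starts at byte 4)
Byte[7]=D5: 2-byte lead, need 1 cont bytes. acc=0x15
Byte[8]=A2: continuation. acc=(acc<<6)|0x22=0x562
Completed: cp=U+0562 (starts at byte 7)
Byte[9]=6A: 1-byte ASCII. cp=U+006A
Byte[10]=C8: 2-byte lead, need 1 cont bytes. acc=0x8
Byte[11]=B6: continuation. acc=(acc<<6)|0x36=0x236
Completed: cp=U+0236 (starts at byte 10)
Byte[12]=3B: 1-byte ASCII. cp=U+003B

Answer: 0 4 7 9 10 12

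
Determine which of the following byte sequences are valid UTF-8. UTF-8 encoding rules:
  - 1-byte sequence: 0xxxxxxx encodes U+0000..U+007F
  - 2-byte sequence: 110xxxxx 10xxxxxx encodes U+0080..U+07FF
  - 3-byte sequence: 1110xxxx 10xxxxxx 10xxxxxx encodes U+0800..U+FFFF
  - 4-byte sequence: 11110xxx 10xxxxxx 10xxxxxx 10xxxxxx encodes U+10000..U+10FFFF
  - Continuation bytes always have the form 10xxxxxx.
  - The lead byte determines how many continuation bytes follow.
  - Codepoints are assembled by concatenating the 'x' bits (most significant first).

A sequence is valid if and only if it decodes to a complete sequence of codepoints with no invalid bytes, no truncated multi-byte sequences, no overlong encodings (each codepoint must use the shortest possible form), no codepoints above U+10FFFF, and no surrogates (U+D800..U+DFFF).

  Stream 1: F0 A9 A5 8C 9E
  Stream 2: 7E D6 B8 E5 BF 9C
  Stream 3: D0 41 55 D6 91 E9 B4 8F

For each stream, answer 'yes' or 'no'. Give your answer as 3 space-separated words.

Stream 1: error at byte offset 4. INVALID
Stream 2: decodes cleanly. VALID
Stream 3: error at byte offset 1. INVALID

Answer: no yes no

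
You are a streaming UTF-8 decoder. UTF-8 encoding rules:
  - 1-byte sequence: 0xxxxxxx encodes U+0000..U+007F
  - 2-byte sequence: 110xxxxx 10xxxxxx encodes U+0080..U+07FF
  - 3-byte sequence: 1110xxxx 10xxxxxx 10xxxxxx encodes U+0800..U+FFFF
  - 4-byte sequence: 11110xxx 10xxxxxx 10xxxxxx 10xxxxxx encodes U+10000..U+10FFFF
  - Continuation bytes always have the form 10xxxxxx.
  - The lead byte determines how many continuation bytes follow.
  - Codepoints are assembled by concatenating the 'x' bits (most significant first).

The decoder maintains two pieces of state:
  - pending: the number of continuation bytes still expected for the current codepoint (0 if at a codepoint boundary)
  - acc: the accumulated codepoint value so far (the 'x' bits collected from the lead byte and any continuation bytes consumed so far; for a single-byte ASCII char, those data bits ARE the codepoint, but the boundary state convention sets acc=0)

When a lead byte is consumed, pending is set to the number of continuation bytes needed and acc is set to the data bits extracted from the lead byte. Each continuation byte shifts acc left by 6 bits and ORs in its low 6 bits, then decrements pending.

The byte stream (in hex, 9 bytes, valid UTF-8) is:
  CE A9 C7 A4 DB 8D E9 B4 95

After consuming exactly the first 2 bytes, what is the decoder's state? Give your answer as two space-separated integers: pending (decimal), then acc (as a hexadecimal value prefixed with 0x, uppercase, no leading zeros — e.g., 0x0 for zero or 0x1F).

Answer: 0 0x3A9

Derivation:
Byte[0]=CE: 2-byte lead. pending=1, acc=0xE
Byte[1]=A9: continuation. acc=(acc<<6)|0x29=0x3A9, pending=0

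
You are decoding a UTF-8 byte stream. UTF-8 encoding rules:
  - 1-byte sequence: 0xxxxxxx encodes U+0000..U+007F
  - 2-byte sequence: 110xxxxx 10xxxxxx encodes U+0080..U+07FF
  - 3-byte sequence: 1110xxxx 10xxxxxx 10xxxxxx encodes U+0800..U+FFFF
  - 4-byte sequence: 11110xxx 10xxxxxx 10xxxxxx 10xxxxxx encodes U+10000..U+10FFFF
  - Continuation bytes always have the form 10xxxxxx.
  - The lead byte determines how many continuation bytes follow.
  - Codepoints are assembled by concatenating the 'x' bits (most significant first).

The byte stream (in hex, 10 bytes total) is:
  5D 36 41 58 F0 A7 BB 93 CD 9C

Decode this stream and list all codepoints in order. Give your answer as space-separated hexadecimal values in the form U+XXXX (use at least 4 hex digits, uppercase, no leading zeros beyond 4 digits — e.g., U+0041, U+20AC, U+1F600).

Answer: U+005D U+0036 U+0041 U+0058 U+27ED3 U+035C

Derivation:
Byte[0]=5D: 1-byte ASCII. cp=U+005D
Byte[1]=36: 1-byte ASCII. cp=U+0036
Byte[2]=41: 1-byte ASCII. cp=U+0041
Byte[3]=58: 1-byte ASCII. cp=U+0058
Byte[4]=F0: 4-byte lead, need 3 cont bytes. acc=0x0
Byte[5]=A7: continuation. acc=(acc<<6)|0x27=0x27
Byte[6]=BB: continuation. acc=(acc<<6)|0x3B=0x9FB
Byte[7]=93: continuation. acc=(acc<<6)|0x13=0x27ED3
Completed: cp=U+27ED3 (starts at byte 4)
Byte[8]=CD: 2-byte lead, need 1 cont bytes. acc=0xD
Byte[9]=9C: continuation. acc=(acc<<6)|0x1C=0x35C
Completed: cp=U+035C (starts at byte 8)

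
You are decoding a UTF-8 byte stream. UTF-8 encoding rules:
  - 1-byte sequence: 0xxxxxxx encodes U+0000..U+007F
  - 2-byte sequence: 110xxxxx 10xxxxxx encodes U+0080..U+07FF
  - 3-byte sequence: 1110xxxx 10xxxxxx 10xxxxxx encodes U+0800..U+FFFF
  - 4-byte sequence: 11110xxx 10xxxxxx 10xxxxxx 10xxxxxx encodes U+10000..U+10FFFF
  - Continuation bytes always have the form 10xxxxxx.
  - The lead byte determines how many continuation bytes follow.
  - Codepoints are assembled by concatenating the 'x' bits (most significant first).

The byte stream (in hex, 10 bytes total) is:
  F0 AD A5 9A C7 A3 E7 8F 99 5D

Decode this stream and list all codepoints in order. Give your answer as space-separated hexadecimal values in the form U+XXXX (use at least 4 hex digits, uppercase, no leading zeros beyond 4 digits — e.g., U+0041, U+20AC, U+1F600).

Byte[0]=F0: 4-byte lead, need 3 cont bytes. acc=0x0
Byte[1]=AD: continuation. acc=(acc<<6)|0x2D=0x2D
Byte[2]=A5: continuation. acc=(acc<<6)|0x25=0xB65
Byte[3]=9A: continuation. acc=(acc<<6)|0x1A=0x2D95A
Completed: cp=U+2D95A (starts at byte 0)
Byte[4]=C7: 2-byte lead, need 1 cont bytes. acc=0x7
Byte[5]=A3: continuation. acc=(acc<<6)|0x23=0x1E3
Completed: cp=U+01E3 (starts at byte 4)
Byte[6]=E7: 3-byte lead, need 2 cont bytes. acc=0x7
Byte[7]=8F: continuation. acc=(acc<<6)|0x0F=0x1CF
Byte[8]=99: continuation. acc=(acc<<6)|0x19=0x73D9
Completed: cp=U+73D9 (starts at byte 6)
Byte[9]=5D: 1-byte ASCII. cp=U+005D

Answer: U+2D95A U+01E3 U+73D9 U+005D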